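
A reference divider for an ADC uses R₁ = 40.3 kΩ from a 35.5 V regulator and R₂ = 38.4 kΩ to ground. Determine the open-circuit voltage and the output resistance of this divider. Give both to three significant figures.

V_th is the open-circuit tap voltage: 35.5 × 38.4/(40.3 + 38.4) = 17.3 V.
With the supply zeroed, R₁ and R₂ appear in parallel from the tap: R_th = R₁‖R₂ = (40.3 × 38.4)/78.70 = 19.7 kΩ.

V_th = 17.3 V, R_th = 19.7 kΩ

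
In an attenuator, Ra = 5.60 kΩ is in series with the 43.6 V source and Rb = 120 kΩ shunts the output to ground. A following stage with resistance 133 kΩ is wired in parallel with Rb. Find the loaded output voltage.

V_out ≈ 40.0 V

The load sits in parallel with Rb: Rb‖R_L = (120 × 133) / (120 + 133) = 63.08 kΩ.
V_out = 43.6 × 63.08 / (5.60 + 63.08) = 43.6 × 63.08/68.68 = 40.0 V.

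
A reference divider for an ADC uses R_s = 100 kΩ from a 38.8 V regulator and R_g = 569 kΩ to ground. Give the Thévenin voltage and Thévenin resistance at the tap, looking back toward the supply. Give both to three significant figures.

V_th = 33.0 V, R_th = 85.1 kΩ

V_th is the open-circuit tap voltage: 38.8 × 569/(100 + 569) = 33.0 V.
With the supply zeroed, R_s and R_g appear in parallel from the tap: R_th = R_s‖R_g = (100 × 569)/669.0 = 85.1 kΩ.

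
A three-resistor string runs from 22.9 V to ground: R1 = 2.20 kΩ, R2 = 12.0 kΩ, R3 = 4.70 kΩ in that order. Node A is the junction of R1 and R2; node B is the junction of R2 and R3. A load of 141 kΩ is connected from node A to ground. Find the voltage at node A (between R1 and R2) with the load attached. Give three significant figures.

V ≈ 20.0 V

Below node A the series string R2+R3 = 16.70 kΩ sits in parallel with the 141 kΩ load: 14.93 kΩ.
V_A = 22.9 × 14.93/(2.20 + 14.93) = 20.0 V.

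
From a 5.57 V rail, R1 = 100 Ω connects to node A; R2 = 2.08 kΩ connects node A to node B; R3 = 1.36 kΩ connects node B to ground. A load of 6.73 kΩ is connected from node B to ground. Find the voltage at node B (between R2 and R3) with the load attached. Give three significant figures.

V ≈ 1.90 V

At node B, R3 is in parallel with the load: R3‖R_L = 1131 Ω.
Below node A the resistance is R2 + (R3‖R_L) = 3211 Ω, so V_A = 5.57 × 3211/3311 = 5.402 V.
Then V_B = V_A × (R3‖R_L)/(R2 + R3‖R_L) = 5.402 × 1131/3211 = 1.90 V.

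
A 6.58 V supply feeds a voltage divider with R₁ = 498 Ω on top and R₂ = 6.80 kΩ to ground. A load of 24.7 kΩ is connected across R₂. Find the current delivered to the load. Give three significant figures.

R₂‖R_L = 5332 Ω; V_out = 6.58 × 5332/5830 = 6.018 V.
I_L = V_out / R_L = 6.018 / 24.7 kΩ = 0.244 mA.

I_L ≈ 0.244 mA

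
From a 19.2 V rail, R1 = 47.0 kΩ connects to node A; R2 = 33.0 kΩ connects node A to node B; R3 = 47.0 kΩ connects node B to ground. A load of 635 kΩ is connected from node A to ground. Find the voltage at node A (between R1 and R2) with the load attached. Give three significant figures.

V ≈ 11.6 V

Below node A the series string R2+R3 = 80.00 kΩ sits in parallel with the 635 kΩ load: 71.05 kΩ.
V_A = 19.2 × 71.05/(47.0 + 71.05) = 11.6 V.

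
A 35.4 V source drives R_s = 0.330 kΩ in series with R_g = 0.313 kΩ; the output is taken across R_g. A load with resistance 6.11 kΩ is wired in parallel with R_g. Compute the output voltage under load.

The load sits in parallel with R_g: R_g‖R_L = (313 × 6110) / (313 + 6110) = 297.7 Ω.
V_out = 35.4 × 297.7 / (330 + 297.7) = 35.4 × 297.7/627.7 = 16.8 V.

V_out ≈ 16.8 V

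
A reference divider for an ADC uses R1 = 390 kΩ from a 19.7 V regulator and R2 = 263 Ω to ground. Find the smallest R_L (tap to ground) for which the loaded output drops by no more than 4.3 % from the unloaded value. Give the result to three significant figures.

Output resistance R_th = R1‖R2 = (390000 × 263)/390300 = 262.8 Ω.
The fractional drop is R_th/(R_th + R_L); requiring this ≤ 0.0430 gives R_L ≥ R_th(1/0.0430 − 1) = 262.8 × 22.26 = 5.85 kΩ.

R_L(min) ≈ 5.85 kΩ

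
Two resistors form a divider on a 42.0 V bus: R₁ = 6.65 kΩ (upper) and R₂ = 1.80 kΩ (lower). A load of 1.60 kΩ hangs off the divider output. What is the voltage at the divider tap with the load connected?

The load sits in parallel with R₂: R₂‖R_L = (1.80 × 1.60) / (1.80 + 1.60) = 0.8471 kΩ.
V_out = 42.0 × 0.8471 / (6.65 + 0.8471) = 42.0 × 0.8471/7.497 = 4.75 V.
(Unloaded it would have been 8.95 V.)

V_out ≈ 4.75 V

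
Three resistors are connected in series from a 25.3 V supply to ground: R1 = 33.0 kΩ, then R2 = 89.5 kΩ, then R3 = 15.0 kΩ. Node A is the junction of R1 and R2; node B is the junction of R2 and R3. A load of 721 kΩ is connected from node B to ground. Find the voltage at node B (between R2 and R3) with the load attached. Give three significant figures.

At node B, R3 is in parallel with the load: R3‖R_L = 14.69 kΩ.
Below node A the resistance is R2 + (R3‖R_L) = 104.2 kΩ, so V_A = 25.3 × 104.2/137.2 = 19.21 V.
Then V_B = V_A × (R3‖R_L)/(R2 + R3‖R_L) = 19.21 × 14.69/104.2 = 2.71 V.

V ≈ 2.71 V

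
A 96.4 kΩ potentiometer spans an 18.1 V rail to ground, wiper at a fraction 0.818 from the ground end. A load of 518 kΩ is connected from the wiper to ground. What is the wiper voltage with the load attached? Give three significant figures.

V ≈ 14.4 V

The wiper splits the pot into (1−α)R = 17.54 kΩ above and αR = 78.86 kΩ below.
Lower section ‖ load = 68.44 kΩ.
V_wiper = 18.1 × 68.44/(17.54 + 68.44) = 14.4 V.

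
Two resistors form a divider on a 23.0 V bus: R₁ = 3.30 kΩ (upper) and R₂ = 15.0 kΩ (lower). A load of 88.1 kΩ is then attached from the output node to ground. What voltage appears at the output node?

V_out ≈ 18.3 V

The load sits in parallel with R₂: R₂‖R_L = (15.0 × 88.1) / (15.0 + 88.1) = 12.82 kΩ.
V_out = 23.0 × 12.82 / (3.30 + 12.82) = 23.0 × 12.82/16.12 = 18.3 V.
(Unloaded it would have been 18.9 V.)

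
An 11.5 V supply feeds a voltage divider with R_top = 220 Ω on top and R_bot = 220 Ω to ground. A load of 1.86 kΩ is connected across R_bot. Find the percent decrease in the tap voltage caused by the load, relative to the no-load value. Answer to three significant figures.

5.58 %

The divider's output (Thévenin) resistance is R_top‖R_bot = 110.0 Ω.
Fractional drop under load = R_th/(R_th + R_L) = 110.0 / (110.0 + 1860) = 0.05584.
So the output falls by 5.58 %.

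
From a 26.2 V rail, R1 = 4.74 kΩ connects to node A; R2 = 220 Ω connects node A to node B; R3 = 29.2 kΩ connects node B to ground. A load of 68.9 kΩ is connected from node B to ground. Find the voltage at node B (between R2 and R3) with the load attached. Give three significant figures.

V ≈ 21.1 V

At node B, R3 is in parallel with the load: R3‖R_L = 20510 Ω.
Below node A the resistance is R2 + (R3‖R_L) = 20730 Ω, so V_A = 26.2 × 20730/25470 = 21.32 V.
Then V_B = V_A × (R3‖R_L)/(R2 + R3‖R_L) = 21.32 × 20510/20730 = 21.1 V.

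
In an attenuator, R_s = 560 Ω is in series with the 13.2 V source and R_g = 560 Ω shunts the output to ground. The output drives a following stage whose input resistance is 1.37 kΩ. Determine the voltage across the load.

V_out ≈ 5.48 V

The load sits in parallel with R_g: R_g‖R_L = (560 × 1370) / (560 + 1370) = 397.5 Ω.
V_out = 13.2 × 397.5 / (560 + 397.5) = 13.2 × 397.5/957.5 = 5.48 V.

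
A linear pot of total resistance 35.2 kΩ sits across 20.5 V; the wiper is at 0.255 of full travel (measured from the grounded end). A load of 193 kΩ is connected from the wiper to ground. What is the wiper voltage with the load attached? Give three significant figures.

V ≈ 5.05 V

The wiper splits the pot into (1−α)R = 26.22 kΩ above and αR = 8.976 kΩ below.
Lower section ‖ load = 8.577 kΩ.
V_wiper = 20.5 × 8.577/(26.22 + 8.577) = 5.05 V.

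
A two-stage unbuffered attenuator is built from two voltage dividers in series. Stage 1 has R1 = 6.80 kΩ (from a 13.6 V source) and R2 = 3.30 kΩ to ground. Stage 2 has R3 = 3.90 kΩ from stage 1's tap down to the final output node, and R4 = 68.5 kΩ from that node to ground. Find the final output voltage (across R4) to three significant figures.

Stage 2 presents R3+R4 = 72.40 kΩ as a load on stage 1's tap.
Stage 1's lower leg becomes R2‖(R3+R4) = 3.156 kΩ, so V_mid = 13.6 × 3.156/9.956 = 4.311 V.
Stage 2 is itself unloaded: V_out = V_mid × R4/(R3+R4) = 4.311 × 68.5/72.40 = 4.08 V.

V_out ≈ 4.08 V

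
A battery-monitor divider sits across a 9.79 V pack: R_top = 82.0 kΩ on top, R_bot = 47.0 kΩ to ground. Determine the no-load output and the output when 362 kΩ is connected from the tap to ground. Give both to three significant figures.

Open-circuit: V = 9.79 × 47.0/(82.0 + 47.0) = 3.57 V.
With the load, R_bot becomes R_bot‖R_L = 41.60 kΩ, so V = 9.79 × 41.60/123.6 = 3.29 V.

Unloaded: 3.57 V; loaded: 3.29 V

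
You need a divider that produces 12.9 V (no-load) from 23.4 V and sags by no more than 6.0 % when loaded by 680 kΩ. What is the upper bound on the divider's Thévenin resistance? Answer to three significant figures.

R_th ≤ 43.4 kΩ

Loading drop = R_th/(R_th + R_L) ≤ 0.0600, so R_th ≤ R_L · ε/(1−ε) = 680 kΩ × 0.0600/0.9400 = 43.4 kΩ.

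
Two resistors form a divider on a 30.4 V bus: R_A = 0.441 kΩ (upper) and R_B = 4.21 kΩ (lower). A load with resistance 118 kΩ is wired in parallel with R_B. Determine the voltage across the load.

The load sits in parallel with R_B: R_B‖R_L = (4210 × 118000) / (4210 + 118000) = 4065 Ω.
V_out = 30.4 × 4065 / (441 + 4065) = 30.4 × 4065/4506 = 27.4 V.

V_out ≈ 27.4 V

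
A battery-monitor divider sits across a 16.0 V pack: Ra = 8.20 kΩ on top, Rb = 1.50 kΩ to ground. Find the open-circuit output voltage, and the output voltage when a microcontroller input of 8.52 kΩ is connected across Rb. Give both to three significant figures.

Unloaded: 2.47 V; loaded: 2.15 V

Open-circuit: V = 16.0 × 1.50/(8.20 + 1.50) = 2.47 V.
With the load, Rb becomes Rb‖R_L = 1.275 kΩ, so V = 16.0 × 1.275/9.475 = 2.15 V.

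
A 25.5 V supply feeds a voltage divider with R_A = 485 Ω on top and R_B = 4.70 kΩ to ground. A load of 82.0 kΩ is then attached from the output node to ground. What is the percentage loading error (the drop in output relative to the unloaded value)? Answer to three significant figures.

0.533 %

The divider's output (Thévenin) resistance is R_A‖R_B = 439.6 Ω.
Fractional drop under load = R_th/(R_th + R_L) = 439.6 / (439.6 + 82000) = 0.005333.
So the output falls by 0.533 %.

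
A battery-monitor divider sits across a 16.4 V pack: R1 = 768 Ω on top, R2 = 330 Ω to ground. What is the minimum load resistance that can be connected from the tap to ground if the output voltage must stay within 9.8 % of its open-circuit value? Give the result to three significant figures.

R_L(min) ≈ 2.12 kΩ

Output resistance R_th = R1‖R2 = (768 × 330)/1098 = 230.8 Ω.
The fractional drop is R_th/(R_th + R_L); requiring this ≤ 0.0980 gives R_L ≥ R_th(1/0.0980 − 1) = 230.8 × 9.204 = 2.12 kΩ.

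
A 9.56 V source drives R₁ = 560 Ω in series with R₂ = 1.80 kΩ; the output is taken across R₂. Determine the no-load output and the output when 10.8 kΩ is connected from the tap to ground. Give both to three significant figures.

Unloaded: 7.29 V; loaded: 7.01 V

Open-circuit: V = 9.56 × 1800/(560 + 1800) = 7.29 V.
With the load, R₂ becomes R₂‖R_L = 1543 Ω, so V = 9.56 × 1543/2103 = 7.01 V.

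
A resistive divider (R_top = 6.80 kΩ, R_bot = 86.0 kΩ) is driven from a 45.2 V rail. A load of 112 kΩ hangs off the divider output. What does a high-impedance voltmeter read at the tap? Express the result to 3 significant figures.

V_out ≈ 39.7 V

The load sits in parallel with R_bot: R_bot‖R_L = (86.0 × 112) / (86.0 + 112) = 48.65 kΩ.
V_out = 45.2 × 48.65 / (6.80 + 48.65) = 45.2 × 48.65/55.45 = 39.7 V.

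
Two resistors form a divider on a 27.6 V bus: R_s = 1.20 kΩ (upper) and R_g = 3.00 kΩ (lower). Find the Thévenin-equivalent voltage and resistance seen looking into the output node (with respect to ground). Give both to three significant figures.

V_th is the open-circuit tap voltage: 27.6 × 3.00/(1.20 + 3.00) = 19.7 V.
With the supply zeroed, R_s and R_g appear in parallel from the tap: R_th = R_s‖R_g = (1.20 × 3.00)/4.200 = 857 Ω.

V_th = 19.7 V, R_th = 857 Ω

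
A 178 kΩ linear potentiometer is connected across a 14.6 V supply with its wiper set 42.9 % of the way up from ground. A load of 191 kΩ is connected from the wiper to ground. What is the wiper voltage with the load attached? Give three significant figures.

V ≈ 5.10 V

The wiper splits the pot into (1−α)R = 101.6 kΩ above and αR = 76.36 kΩ below.
Lower section ‖ load = 54.55 kΩ.
V_wiper = 14.6 × 54.55/(101.6 + 54.55) = 5.10 V.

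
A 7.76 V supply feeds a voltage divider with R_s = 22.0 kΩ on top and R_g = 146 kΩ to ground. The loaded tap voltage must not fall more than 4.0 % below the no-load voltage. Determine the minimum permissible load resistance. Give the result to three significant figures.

Output resistance R_th = R_s‖R_g = (22.0 × 146)/168.0 = 19.12 kΩ.
The fractional drop is R_th/(R_th + R_L); requiring this ≤ 0.0400 gives R_L ≥ R_th(1/0.0400 − 1) = 19.12 × 24.00 = 459 kΩ.

R_L(min) ≈ 459 kΩ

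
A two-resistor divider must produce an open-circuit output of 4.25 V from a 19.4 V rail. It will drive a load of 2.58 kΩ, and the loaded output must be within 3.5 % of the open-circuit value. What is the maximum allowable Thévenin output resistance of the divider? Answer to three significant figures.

R_th ≤ 93.6 Ω

Loading drop = R_th/(R_th + R_L) ≤ 0.0350, so R_th ≤ R_L · ε/(1−ε) = 2.58 kΩ × 0.0350/0.9650 = 93.6 Ω.
(Any R1, R2 with R2/(R1+R2) = 0.219 and R1‖R2 ≤ 93.6 Ω will meet the spec.)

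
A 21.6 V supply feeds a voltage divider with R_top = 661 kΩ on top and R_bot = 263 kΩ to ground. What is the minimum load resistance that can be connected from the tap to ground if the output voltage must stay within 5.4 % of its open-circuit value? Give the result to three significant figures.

R_L(min) ≈ 3.30 MΩ

Output resistance R_th = R_top‖R_bot = (661 × 263)/924.0 = 188.1 kΩ.
The fractional drop is R_th/(R_th + R_L); requiring this ≤ 0.0540 gives R_L ≥ R_th(1/0.0540 − 1) = 188.1 × 17.52 = 3.30 MΩ.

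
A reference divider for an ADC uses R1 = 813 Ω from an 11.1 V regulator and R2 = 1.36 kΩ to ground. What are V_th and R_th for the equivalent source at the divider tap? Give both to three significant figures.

V_th = 6.95 V, R_th = 509 Ω

V_th is the open-circuit tap voltage: 11.1 × 1360/(813 + 1360) = 6.95 V.
With the supply zeroed, R1 and R2 appear in parallel from the tap: R_th = R1‖R2 = (813 × 1360)/2173 = 509 Ω.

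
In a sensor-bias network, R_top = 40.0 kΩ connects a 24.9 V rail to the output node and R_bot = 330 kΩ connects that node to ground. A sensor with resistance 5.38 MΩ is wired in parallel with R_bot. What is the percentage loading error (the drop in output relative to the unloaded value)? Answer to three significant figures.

0.659 %

The divider's output (Thévenin) resistance is R_top‖R_bot = 35.68 kΩ.
Fractional drop under load = R_th/(R_th + R_L) = 35.68 / (35.68 + 5380) = 0.006587.
So the output falls by 0.659 %.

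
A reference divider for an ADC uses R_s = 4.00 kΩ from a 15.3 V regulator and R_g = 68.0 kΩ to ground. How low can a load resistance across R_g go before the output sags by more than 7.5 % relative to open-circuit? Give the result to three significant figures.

Output resistance R_th = R_s‖R_g = (4.00 × 68.0)/72.00 = 3.778 kΩ.
The fractional drop is R_th/(R_th + R_L); requiring this ≤ 0.0750 gives R_L ≥ R_th(1/0.0750 − 1) = 3.778 × 12.33 = 46.6 kΩ.

R_L(min) ≈ 46.6 kΩ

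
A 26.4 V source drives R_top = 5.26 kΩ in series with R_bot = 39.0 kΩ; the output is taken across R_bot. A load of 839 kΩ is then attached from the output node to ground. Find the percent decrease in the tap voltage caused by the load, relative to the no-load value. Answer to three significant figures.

The divider's output (Thévenin) resistance is R_top‖R_bot = 4.635 kΩ.
Fractional drop under load = R_th/(R_th + R_L) = 4.635 / (4.635 + 839) = 0.005494.
So the output falls by 0.549 %.

0.549 %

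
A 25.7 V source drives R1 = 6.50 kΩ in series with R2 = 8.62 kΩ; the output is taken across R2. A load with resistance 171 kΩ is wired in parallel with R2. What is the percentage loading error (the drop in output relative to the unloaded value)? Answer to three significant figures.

The divider's output (Thévenin) resistance is R1‖R2 = 3.706 kΩ.
Fractional drop under load = R_th/(R_th + R_L) = 3.706 / (3.706 + 171) = 0.02121.
So the output falls by 2.12 %.

2.12 %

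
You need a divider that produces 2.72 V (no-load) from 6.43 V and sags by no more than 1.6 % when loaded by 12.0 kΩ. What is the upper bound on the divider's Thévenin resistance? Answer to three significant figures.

Loading drop = R_th/(R_th + R_L) ≤ 0.0160, so R_th ≤ R_L · ε/(1−ε) = 12.0 kΩ × 0.0160/0.9840 = 195 Ω.

R_th ≤ 195 Ω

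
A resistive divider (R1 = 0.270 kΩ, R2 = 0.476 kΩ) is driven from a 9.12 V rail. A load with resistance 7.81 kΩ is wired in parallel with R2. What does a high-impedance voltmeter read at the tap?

V_out ≈ 5.69 V

The load sits in parallel with R2: R2‖R_L = (476 × 7810) / (476 + 7810) = 448.7 Ω.
V_out = 9.12 × 448.7 / (270 + 448.7) = 9.12 × 448.7/718.7 = 5.69 V.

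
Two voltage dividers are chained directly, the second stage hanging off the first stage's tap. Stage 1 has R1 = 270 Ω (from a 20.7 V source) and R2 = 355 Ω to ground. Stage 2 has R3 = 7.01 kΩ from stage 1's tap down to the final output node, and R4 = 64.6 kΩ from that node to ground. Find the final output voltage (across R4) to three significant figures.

Stage 2 presents R3+R4 = 71610 Ω as a load on stage 1's tap.
Stage 1's lower leg becomes R2‖(R3+R4) = 353.2 Ω, so V_mid = 20.7 × 353.2/623.2 = 11.73 V.
Stage 2 is itself unloaded: V_out = V_mid × R4/(R3+R4) = 11.73 × 64600/71610 = 10.6 V.

V_out ≈ 10.6 V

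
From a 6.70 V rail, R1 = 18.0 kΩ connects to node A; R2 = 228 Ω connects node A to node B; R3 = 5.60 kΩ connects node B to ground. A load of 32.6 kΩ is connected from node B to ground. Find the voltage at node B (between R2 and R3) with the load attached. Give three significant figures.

V ≈ 1.39 V

At node B, R3 is in parallel with the load: R3‖R_L = 4779 Ω.
Below node A the resistance is R2 + (R3‖R_L) = 5007 Ω, so V_A = 6.70 × 5007/23010 = 1.458 V.
Then V_B = V_A × (R3‖R_L)/(R2 + R3‖R_L) = 1.458 × 4779/5007 = 1.39 V.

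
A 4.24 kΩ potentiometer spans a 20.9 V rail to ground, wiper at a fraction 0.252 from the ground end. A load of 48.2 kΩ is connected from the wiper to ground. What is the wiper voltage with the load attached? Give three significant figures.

The wiper splits the pot into (1−α)R = 3.172 kΩ above and αR = 1.068 kΩ below.
Lower section ‖ load = 1.045 kΩ.
V_wiper = 20.9 × 1.045/(3.172 + 1.045) = 5.18 V.

V ≈ 5.18 V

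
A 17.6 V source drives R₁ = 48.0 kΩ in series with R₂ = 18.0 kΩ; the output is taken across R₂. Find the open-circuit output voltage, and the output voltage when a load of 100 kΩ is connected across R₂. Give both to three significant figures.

Open-circuit: V = 17.6 × 18.0/(48.0 + 18.0) = 4.80 V.
With the load, R₂ becomes R₂‖R_L = 15.25 kΩ, so V = 17.6 × 15.25/63.25 = 4.24 V.

Unloaded: 4.80 V; loaded: 4.24 V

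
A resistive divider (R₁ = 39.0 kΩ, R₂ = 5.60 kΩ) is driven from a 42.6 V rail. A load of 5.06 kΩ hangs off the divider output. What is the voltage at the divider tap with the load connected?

V_out ≈ 2.72 V

The load sits in parallel with R₂: R₂‖R_L = (5.60 × 5.06) / (5.60 + 5.06) = 2.658 kΩ.
V_out = 42.6 × 2.658 / (39.0 + 2.658) = 42.6 × 2.658/41.66 = 2.72 V.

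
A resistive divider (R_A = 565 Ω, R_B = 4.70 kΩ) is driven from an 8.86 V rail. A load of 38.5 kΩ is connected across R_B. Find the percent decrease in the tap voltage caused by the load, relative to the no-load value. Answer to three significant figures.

The divider's output (Thévenin) resistance is R_A‖R_B = 504.4 Ω.
Fractional drop under load = R_th/(R_th + R_L) = 504.4 / (504.4 + 38500) = 0.01293.
So the output falls by 1.29 %.

1.29 %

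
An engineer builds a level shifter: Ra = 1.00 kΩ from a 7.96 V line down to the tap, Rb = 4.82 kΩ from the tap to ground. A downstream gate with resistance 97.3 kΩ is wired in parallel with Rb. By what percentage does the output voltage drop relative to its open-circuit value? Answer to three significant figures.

The divider's output (Thévenin) resistance is Ra‖Rb = 0.8282 kΩ.
Fractional drop under load = R_th/(R_th + R_L) = 0.8282 / (0.8282 + 97.3) = 0.008440.
So the output falls by 0.844 %.

0.844 %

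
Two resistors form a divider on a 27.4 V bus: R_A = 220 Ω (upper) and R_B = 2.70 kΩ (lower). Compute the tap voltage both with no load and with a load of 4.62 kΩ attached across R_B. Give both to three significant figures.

Open-circuit: V = 27.4 × 2700/(220 + 2700) = 25.3 V.
With the load, R_B becomes R_B‖R_L = 1704 Ω, so V = 27.4 × 1704/1924 = 24.3 V.

Unloaded: 25.3 V; loaded: 24.3 V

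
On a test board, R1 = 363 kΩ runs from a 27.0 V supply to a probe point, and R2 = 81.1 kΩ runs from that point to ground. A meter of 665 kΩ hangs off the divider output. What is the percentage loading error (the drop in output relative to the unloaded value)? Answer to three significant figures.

The divider's output (Thévenin) resistance is R1‖R2 = 66.29 kΩ.
Fractional drop under load = R_th/(R_th + R_L) = 66.29 / (66.29 + 665) = 0.09065.
So the output falls by 9.06 %.

9.06 %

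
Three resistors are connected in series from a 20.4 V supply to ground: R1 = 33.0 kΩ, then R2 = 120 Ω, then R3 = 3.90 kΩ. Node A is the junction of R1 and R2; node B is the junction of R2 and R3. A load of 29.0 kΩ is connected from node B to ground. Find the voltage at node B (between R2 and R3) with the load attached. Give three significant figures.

At node B, R3 is in parallel with the load: R3‖R_L = 3438 Ω.
Below node A the resistance is R2 + (R3‖R_L) = 3558 Ω, so V_A = 20.4 × 3558/36560 = 1.985 V.
Then V_B = V_A × (R3‖R_L)/(R2 + R3‖R_L) = 1.985 × 3438/3558 = 1.92 V.

V ≈ 1.92 V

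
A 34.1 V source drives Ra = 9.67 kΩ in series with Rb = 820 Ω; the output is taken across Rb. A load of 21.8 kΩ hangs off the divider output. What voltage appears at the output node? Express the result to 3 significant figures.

V_out ≈ 2.58 V

The load sits in parallel with Rb: Rb‖R_L = (820 × 21800) / (820 + 21800) = 790.3 Ω.
V_out = 34.1 × 790.3 / (9670 + 790.3) = 34.1 × 790.3/10460 = 2.58 V.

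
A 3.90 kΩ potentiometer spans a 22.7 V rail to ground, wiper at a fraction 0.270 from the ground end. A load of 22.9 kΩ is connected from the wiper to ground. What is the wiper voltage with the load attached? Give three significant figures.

V ≈ 5.93 V

The wiper splits the pot into (1−α)R = 2.847 kΩ above and αR = 1.053 kΩ below.
Lower section ‖ load = 1.007 kΩ.
V_wiper = 22.7 × 1.007/(2.847 + 1.007) = 5.93 V.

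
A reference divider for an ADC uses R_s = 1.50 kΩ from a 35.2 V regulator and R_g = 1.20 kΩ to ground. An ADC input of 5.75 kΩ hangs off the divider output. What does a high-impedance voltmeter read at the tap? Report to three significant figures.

The load sits in parallel with R_g: R_g‖R_L = (1.20 × 5.75) / (1.20 + 5.75) = 0.9928 kΩ.
V_out = 35.2 × 0.9928 / (1.50 + 0.9928) = 35.2 × 0.9928/2.493 = 14.0 V.

V_out ≈ 14.0 V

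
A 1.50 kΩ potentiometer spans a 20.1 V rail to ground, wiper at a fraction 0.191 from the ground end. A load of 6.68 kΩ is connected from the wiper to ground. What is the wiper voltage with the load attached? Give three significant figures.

V ≈ 3.71 V

The wiper splits the pot into (1−α)R = 1214 Ω above and αR = 286.5 Ω below.
Lower section ‖ load = 274.7 Ω.
V_wiper = 20.1 × 274.7/(1214 + 274.7) = 3.71 V.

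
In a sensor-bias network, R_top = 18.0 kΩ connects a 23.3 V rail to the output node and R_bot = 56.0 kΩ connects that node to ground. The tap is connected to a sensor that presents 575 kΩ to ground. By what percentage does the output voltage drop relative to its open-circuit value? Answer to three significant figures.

2.31 %

The divider's output (Thévenin) resistance is R_top‖R_bot = 13.62 kΩ.
Fractional drop under load = R_th/(R_th + R_L) = 13.62 / (13.62 + 575) = 0.02314.
So the output falls by 2.31 %.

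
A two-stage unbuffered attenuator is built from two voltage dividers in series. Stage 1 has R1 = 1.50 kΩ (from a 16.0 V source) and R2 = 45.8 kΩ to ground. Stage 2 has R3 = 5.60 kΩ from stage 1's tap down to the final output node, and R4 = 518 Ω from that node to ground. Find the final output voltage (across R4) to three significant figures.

Stage 2 presents R3+R4 = 6118 Ω as a load on stage 1's tap.
Stage 1's lower leg becomes R2‖(R3+R4) = 5397 Ω, so V_mid = 16.0 × 5397/6897 = 12.52 V.
Stage 2 is itself unloaded: V_out = V_mid × R4/(R3+R4) = 12.52 × 518/6118 = 1.06 V.

V_out ≈ 1.06 V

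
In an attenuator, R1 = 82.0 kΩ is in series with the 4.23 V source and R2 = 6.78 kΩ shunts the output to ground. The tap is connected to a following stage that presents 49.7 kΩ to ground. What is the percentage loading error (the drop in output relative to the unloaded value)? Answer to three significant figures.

The divider's output (Thévenin) resistance is R1‖R2 = 6.262 kΩ.
Fractional drop under load = R_th/(R_th + R_L) = 6.262 / (6.262 + 49.7) = 0.1119.
So the output falls by 11.2 %.

11.2 %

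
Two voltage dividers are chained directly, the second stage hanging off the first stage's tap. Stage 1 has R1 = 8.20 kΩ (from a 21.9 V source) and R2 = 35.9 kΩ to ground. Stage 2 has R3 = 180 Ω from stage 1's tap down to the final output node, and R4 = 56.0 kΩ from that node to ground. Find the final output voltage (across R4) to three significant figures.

V_out ≈ 15.9 V

Stage 2 presents R3+R4 = 56180 Ω as a load on stage 1's tap.
Stage 1's lower leg becomes R2‖(R3+R4) = 21900 Ω, so V_mid = 21.9 × 21900/30100 = 15.93 V.
Stage 2 is itself unloaded: V_out = V_mid × R4/(R3+R4) = 15.93 × 56000/56180 = 15.9 V.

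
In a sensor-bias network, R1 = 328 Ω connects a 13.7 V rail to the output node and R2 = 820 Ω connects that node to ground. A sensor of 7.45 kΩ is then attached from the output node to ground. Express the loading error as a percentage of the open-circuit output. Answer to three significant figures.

The divider's output (Thévenin) resistance is R1‖R2 = 234.3 Ω.
Fractional drop under load = R_th/(R_th + R_L) = 234.3 / (234.3 + 7450) = 0.03049.
So the output falls by 3.05 %.

3.05 %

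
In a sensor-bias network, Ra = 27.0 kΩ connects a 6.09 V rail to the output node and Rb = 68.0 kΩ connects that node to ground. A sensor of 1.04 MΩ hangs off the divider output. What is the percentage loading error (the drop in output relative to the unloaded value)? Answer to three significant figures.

1.82 %

The divider's output (Thévenin) resistance is Ra‖Rb = 19.33 kΩ.
Fractional drop under load = R_th/(R_th + R_L) = 19.33 / (19.33 + 1040) = 0.01824.
So the output falls by 1.82 %.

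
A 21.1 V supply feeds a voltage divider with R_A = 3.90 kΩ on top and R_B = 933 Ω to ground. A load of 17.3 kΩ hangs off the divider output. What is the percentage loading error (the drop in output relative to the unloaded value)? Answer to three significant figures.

4.17 %

The divider's output (Thévenin) resistance is R_A‖R_B = 752.9 Ω.
Fractional drop under load = R_th/(R_th + R_L) = 752.9 / (752.9 + 17300) = 0.04170.
So the output falls by 4.17 %.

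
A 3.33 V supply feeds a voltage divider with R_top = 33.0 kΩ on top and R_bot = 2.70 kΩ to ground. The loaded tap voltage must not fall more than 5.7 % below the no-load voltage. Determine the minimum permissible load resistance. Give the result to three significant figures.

R_L(min) ≈ 41.3 kΩ

Output resistance R_th = R_top‖R_bot = (33.0 × 2.70)/35.70 = 2.496 kΩ.
The fractional drop is R_th/(R_th + R_L); requiring this ≤ 0.0570 gives R_L ≥ R_th(1/0.0570 − 1) = 2.496 × 16.54 = 41.3 kΩ.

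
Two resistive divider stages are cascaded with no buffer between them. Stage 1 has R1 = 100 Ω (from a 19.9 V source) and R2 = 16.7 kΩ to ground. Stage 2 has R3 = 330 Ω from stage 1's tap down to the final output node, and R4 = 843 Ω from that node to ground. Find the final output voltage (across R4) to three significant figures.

V_out ≈ 13.1 V

Stage 2 presents R3+R4 = 1173 Ω as a load on stage 1's tap.
Stage 1's lower leg becomes R2‖(R3+R4) = 1096 Ω, so V_mid = 19.9 × 1096/1196 = 18.24 V.
Stage 2 is itself unloaded: V_out = V_mid × R4/(R3+R4) = 18.24 × 843/1173 = 13.1 V.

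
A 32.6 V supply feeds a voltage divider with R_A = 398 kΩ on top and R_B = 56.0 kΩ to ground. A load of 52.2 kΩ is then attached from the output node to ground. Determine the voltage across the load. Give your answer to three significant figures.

The load sits in parallel with R_B: R_B‖R_L = (56.0 × 52.2) / (56.0 + 52.2) = 27.02 kΩ.
V_out = 32.6 × 27.02 / (398 + 27.02) = 32.6 × 27.02/425.0 = 2.07 V.

V_out ≈ 2.07 V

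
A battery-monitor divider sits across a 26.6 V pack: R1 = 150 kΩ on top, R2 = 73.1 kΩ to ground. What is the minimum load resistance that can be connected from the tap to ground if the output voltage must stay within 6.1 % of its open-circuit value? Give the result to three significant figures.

Output resistance R_th = R1‖R2 = (150 × 73.1)/223.1 = 49.15 kΩ.
The fractional drop is R_th/(R_th + R_L); requiring this ≤ 0.0610 gives R_L ≥ R_th(1/0.0610 − 1) = 49.15 × 15.39 = 757 kΩ.

R_L(min) ≈ 757 kΩ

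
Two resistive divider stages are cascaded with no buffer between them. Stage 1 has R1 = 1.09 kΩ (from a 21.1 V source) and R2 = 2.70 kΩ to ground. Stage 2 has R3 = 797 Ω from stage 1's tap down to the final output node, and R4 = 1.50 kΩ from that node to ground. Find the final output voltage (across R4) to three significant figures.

V_out ≈ 7.34 V

Stage 2 presents R3+R4 = 2297 Ω as a load on stage 1's tap.
Stage 1's lower leg becomes R2‖(R3+R4) = 1241 Ω, so V_mid = 21.1 × 1241/2331 = 11.23 V.
Stage 2 is itself unloaded: V_out = V_mid × R4/(R3+R4) = 11.23 × 1500/2297 = 7.34 V.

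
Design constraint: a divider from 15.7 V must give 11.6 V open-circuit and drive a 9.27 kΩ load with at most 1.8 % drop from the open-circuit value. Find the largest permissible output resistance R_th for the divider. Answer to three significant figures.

Loading drop = R_th/(R_th + R_L) ≤ 0.0180, so R_th ≤ R_L · ε/(1−ε) = 9.27 kΩ × 0.0180/0.9820 = 170 Ω.

R_th ≤ 170 Ω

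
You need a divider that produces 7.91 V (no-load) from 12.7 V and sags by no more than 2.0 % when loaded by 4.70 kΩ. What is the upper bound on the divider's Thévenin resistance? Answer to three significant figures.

R_th ≤ 95.9 Ω

Loading drop = R_th/(R_th + R_L) ≤ 0.0200, so R_th ≤ R_L · ε/(1−ε) = 4.70 kΩ × 0.0200/0.9800 = 95.9 Ω.
(Any R1, R2 with R2/(R1+R2) = 0.623 and R1‖R2 ≤ 95.9 Ω will meet the spec.)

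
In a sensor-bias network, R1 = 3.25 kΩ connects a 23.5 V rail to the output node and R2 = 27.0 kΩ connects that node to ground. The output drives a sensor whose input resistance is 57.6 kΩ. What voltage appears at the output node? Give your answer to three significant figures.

V_out ≈ 20.0 V

The load sits in parallel with R2: R2‖R_L = (27.0 × 57.6) / (27.0 + 57.6) = 18.38 kΩ.
V_out = 23.5 × 18.38 / (3.25 + 18.38) = 23.5 × 18.38/21.63 = 20.0 V.
(Unloaded it would have been 21.0 V.)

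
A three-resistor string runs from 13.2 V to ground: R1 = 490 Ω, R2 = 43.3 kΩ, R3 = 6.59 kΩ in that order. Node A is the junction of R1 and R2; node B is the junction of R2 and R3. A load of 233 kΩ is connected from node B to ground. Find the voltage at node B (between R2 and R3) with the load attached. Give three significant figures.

V ≈ 1.69 V

At node B, R3 is in parallel with the load: R3‖R_L = 6409 Ω.
Below node A the resistance is R2 + (R3‖R_L) = 49710 Ω, so V_A = 13.2 × 49710/50200 = 13.07 V.
Then V_B = V_A × (R3‖R_L)/(R2 + R3‖R_L) = 13.07 × 6409/49710 = 1.69 V.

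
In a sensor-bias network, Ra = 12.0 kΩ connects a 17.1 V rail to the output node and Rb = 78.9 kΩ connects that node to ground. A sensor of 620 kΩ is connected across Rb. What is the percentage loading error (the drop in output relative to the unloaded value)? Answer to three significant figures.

1.65 %

The divider's output (Thévenin) resistance is Ra‖Rb = 10.42 kΩ.
Fractional drop under load = R_th/(R_th + R_L) = 10.42 / (10.42 + 620) = 0.01652.
So the output falls by 1.65 %.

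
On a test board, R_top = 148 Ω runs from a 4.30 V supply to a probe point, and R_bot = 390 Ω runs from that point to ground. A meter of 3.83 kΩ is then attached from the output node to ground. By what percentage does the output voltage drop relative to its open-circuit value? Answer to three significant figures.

The divider's output (Thévenin) resistance is R_top‖R_bot = 107.3 Ω.
Fractional drop under load = R_th/(R_th + R_L) = 107.3 / (107.3 + 3830) = 0.02725.
So the output falls by 2.72 %.

2.72 %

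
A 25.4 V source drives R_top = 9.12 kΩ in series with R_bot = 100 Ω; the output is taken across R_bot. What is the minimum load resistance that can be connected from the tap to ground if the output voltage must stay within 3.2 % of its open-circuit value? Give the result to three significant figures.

Output resistance R_th = R_top‖R_bot = (9120 × 100)/9220 = 98.92 Ω.
The fractional drop is R_th/(R_th + R_L); requiring this ≤ 0.0320 gives R_L ≥ R_th(1/0.0320 − 1) = 98.92 × 30.25 = 2.99 kΩ.

R_L(min) ≈ 2.99 kΩ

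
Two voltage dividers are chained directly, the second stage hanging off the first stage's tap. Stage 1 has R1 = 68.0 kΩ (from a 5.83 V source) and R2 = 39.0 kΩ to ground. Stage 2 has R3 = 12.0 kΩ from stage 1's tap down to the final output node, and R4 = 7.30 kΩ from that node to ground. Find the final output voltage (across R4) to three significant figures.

Stage 2 presents R3+R4 = 19.30 kΩ as a load on stage 1's tap.
Stage 1's lower leg becomes R2‖(R3+R4) = 12.91 kΩ, so V_mid = 5.83 × 12.91/80.91 = 0.9303 V.
Stage 2 is itself unloaded: V_out = V_mid × R4/(R3+R4) = 0.9303 × 7.30/19.30 = 0.352 V.

V_out ≈ 0.352 V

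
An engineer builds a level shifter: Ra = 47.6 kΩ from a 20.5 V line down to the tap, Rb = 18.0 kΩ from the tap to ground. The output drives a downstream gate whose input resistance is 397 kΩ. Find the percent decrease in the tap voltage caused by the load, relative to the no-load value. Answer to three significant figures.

The divider's output (Thévenin) resistance is Ra‖Rb = 13.06 kΩ.
Fractional drop under load = R_th/(R_th + R_L) = 13.06 / (13.06 + 397) = 0.03185.
So the output falls by 3.19 %.

3.19 %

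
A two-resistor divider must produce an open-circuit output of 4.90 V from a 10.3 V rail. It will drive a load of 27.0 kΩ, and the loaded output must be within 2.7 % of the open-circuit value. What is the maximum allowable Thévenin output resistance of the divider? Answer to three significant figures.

Loading drop = R_th/(R_th + R_L) ≤ 0.0270, so R_th ≤ R_L · ε/(1−ε) = 27.0 kΩ × 0.0270/0.9730 = 749 Ω.
(Any R1, R2 with R2/(R1+R2) = 0.476 and R1‖R2 ≤ 749 Ω will meet the spec.)

R_th ≤ 749 Ω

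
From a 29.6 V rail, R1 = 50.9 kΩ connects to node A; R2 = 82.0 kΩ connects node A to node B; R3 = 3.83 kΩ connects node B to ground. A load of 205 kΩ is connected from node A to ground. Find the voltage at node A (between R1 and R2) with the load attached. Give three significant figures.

V ≈ 16.1 V

Below node A the series string R2+R3 = 85.83 kΩ sits in parallel with the 205 kΩ load: 60.50 kΩ.
V_A = 29.6 × 60.50/(50.9 + 60.50) = 16.1 V.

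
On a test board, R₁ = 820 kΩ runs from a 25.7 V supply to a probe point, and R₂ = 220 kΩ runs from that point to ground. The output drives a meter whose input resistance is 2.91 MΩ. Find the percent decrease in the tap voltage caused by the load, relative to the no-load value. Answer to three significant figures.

5.63 %

The divider's output (Thévenin) resistance is R₁‖R₂ = 173.5 kΩ.
Fractional drop under load = R_th/(R_th + R_L) = 173.5 / (173.5 + 2910) = 0.05626.
So the output falls by 5.63 %.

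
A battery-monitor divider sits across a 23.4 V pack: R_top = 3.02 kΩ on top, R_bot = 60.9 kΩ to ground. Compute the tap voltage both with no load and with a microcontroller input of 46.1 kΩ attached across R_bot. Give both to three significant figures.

Open-circuit: V = 23.4 × 60.9/(3.02 + 60.9) = 22.3 V.
With the load, R_bot becomes R_bot‖R_L = 26.24 kΩ, so V = 23.4 × 26.24/29.26 = 21.0 V.

Unloaded: 22.3 V; loaded: 21.0 V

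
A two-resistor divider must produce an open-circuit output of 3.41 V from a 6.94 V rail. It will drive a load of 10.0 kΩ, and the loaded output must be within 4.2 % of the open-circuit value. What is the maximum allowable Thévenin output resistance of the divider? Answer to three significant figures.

R_th ≤ 438 Ω

Loading drop = R_th/(R_th + R_L) ≤ 0.0420, so R_th ≤ R_L · ε/(1−ε) = 10.0 kΩ × 0.0420/0.9580 = 438 Ω.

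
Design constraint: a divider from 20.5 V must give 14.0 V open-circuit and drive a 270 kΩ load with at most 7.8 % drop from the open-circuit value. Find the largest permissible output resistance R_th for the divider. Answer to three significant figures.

R_th ≤ 22.8 kΩ

Loading drop = R_th/(R_th + R_L) ≤ 0.0780, so R_th ≤ R_L · ε/(1−ε) = 270 kΩ × 0.0780/0.9220 = 22.8 kΩ.
(Any R1, R2 with R2/(R1+R2) = 0.683 and R1‖R2 ≤ 22.8 kΩ will meet the spec.)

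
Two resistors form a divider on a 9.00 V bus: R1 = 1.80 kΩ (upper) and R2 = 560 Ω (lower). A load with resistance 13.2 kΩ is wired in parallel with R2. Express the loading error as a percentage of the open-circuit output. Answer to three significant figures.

3.13 %

The divider's output (Thévenin) resistance is R1‖R2 = 427.1 Ω.
Fractional drop under load = R_th/(R_th + R_L) = 427.1 / (427.1 + 13200) = 0.03134.
So the output falls by 3.13 %.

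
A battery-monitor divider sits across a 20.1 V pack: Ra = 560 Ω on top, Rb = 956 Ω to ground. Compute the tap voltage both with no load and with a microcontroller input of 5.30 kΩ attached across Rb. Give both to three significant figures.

Open-circuit: V = 20.1 × 956/(560 + 956) = 12.7 V.
With the load, Rb becomes Rb‖R_L = 809.9 Ω, so V = 20.1 × 809.9/1370 = 11.9 V.

Unloaded: 12.7 V; loaded: 11.9 V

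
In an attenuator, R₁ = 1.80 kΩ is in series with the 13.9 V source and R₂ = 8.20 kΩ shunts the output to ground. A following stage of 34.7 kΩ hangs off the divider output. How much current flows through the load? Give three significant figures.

I_L ≈ 0.315 mA

R₂‖R_L = 6.633 kΩ; V_out = 13.9 × 6.633/8.433 = 10.93 V.
I_L = V_out / R_L = 10.93 / 34.7 kΩ = 0.315 mA.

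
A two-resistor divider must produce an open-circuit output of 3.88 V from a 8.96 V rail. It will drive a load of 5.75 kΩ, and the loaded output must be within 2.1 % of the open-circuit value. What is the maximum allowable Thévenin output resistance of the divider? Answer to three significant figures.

R_th ≤ 123 Ω

Loading drop = R_th/(R_th + R_L) ≤ 0.0210, so R_th ≤ R_L · ε/(1−ε) = 5.75 kΩ × 0.0210/0.9790 = 123 Ω.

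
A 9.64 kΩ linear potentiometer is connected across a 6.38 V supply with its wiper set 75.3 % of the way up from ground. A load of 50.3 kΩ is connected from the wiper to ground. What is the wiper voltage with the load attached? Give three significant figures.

V ≈ 4.64 V

The wiper splits the pot into (1−α)R = 2.381 kΩ above and αR = 7.259 kΩ below.
Lower section ‖ load = 6.343 kΩ.
V_wiper = 6.38 × 6.343/(2.381 + 6.343) = 4.64 V.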